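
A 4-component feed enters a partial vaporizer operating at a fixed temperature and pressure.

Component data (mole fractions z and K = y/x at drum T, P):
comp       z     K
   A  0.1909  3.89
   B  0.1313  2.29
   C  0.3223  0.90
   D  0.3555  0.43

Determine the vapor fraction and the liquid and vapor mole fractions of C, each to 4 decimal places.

ψ = 0.5197, x_C = 0.3400, y_C = 0.3060

Iterate (Newton) starting at ψ = 0.5:
  ψ = 0.5000: g = 0.01128, g' = -0.5770 → ψ = 0.5195
  ψ = 0.5195: g = 0.00007, g' = -0.5699 → ψ = 0.5197
Converged at ψ = 0.5197.
Compositions from xᵢ = zᵢ/(1+ψ(Kᵢ−1)), yᵢ = Kᵢxᵢ:
  A: x = 0.0763, y = 0.2968
  B: x = 0.0786, y = 0.1800
  C: x = 0.3400, y = 0.3060
  D: x = 0.5051, y = 0.2172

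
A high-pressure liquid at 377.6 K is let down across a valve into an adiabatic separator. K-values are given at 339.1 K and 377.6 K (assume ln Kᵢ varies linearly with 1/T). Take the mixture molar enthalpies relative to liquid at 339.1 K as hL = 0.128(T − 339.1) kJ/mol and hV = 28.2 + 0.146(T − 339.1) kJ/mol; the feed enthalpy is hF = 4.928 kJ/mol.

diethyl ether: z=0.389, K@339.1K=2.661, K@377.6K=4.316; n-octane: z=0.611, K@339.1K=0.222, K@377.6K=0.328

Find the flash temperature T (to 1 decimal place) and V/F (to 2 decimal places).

T = 342.1 K, V/F = 0.16

Adiabatic flash: solve Rachford–Rice at each trial T, then check hF = ψ·hV(T) + (1−ψ)·hL(T).
  T = 339.1 K: K = (2.661, 0.222), RR gives ψ = 0.132, H_out = 3.727 kJ/mol
  T = 377.6 K: K = (4.316, 0.328), RR gives ψ = 0.395, H_out = 16.329 kJ/mol
  T = 358.4 K: K = (3.435, 0.273), RR gives ψ = 0.284, H_out = 10.580 kJ/mol
  T = 348.8 K: K = (3.036, 0.247), RR gives ψ = 0.216, H_out = 7.384 kJ/mol
  T = 344.0 K: K = (2.847, 0.234), RR gives ψ = 0.177, H_out = 5.643 kJ/mol
  T = 341.6 K: K = (2.755, 0.228), RR gives ψ = 0.156, H_out = 4.724 kJ/mol
Linear interpolation between T = 341.6 (H_out = 4.724) and T = 344.0 (H_out = 5.643) on hF = 4.928 gives T ≈ 342.1 K, at which ψ = 0.16.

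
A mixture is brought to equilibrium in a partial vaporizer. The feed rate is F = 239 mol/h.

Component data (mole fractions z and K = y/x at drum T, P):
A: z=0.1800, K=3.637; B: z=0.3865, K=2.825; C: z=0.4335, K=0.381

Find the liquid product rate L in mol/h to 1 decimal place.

Let ψ = V/F and solve Σ zᵢ(Kᵢ−1)/(1+ψ(Kᵢ−1)) = 0.
Feasibility: ΣzᵢKᵢ = 1.9117, Σzᵢ/Kᵢ = 1.3241 — both > 1, two phases present.
Newton iteration, ψ⁰ = 0.42:
  ψ = 0.4200: g = 0.26191, g' = -0.9976 → ψ = 0.6825
  ψ = 0.6825: g = 0.01899, g' = -0.9130 → ψ = 0.7033
  ψ = 0.7033: g = -0.00008, g' = -0.9214 → ψ = 0.7032
Converged at ψ = 0.7032.
Then V = ψ·F = 0.7032·239 = 168.1 mol/h and L = F − V = 70.9 mol/h.

L = 70.9 mol/h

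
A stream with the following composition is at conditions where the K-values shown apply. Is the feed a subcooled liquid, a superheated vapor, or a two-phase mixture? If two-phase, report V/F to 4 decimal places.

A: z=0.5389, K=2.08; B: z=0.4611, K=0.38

ΣzᵢKᵢ = 1.2961; Σzᵢ/Kᵢ = 1.4725.
Both exceed 1, so a two-phase solution exists.
Material balance + equilibrium reduce to Σ zᵢ(Kᵢ−1)/(1+ψ(Kᵢ−1)) = 0.
Binary case is linear: z₁(K₁−1)(1+ψ(K₂−1)) + z₂(K₂−1)(1+ψ(K₁−1)) = 0
⇒ ψ = [z₁(K₁−1)+z₂(K₂−1)] / [−(K₁−1)(K₂−1)] = 0.29613/0.66960 = 0.4422

two-phase, V/F = 0.4422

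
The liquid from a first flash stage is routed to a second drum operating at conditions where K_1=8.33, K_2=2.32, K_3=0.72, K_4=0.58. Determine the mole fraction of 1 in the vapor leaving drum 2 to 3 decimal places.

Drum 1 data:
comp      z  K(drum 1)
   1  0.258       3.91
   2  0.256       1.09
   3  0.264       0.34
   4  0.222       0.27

y_1 (drum 2) = 0.164

Drum 1:
Let ψ₁ = V/F and solve Σ zᵢ(Kᵢ−1)/(1+ψ₁(Kᵢ−1)) = 0.
Check two-phase: ΣzᵢKᵢ = 1.438 > 1 and Σzᵢ/Kᵢ = 1.900 > 1, so g(0) = 0.438 > 0 and g(1) = -0.900 < 0.
Iterate (Newton) starting at ψ₁ = 0.58:
  ψ₁ = 0.580: g = -0.2621, g' = -0.962 → ψ₁ = 0.308
  ψ₁ = 0.308: g = -0.0089, g' = -0.988 → ψ₁ = 0.298
  ψ₁ = 0.298: g = 0.0001, g' = -0.999 → ψ₁ = 0.299
Converged at ψ₁ = 0.299.
Drum-1 compositions:
  1: x = 0.138, y = 0.540
  2: x = 0.249, y = 0.272
  3: x = 0.329, y = 0.112
  4: x = 0.284, y = 0.077
Drum-2 feed = drum-1 liquid: z₂ = (0.1381, 0.2493, 0.3288, 0.2839).
Drum 2:
Rachford–Rice: g(ψ₂) = Σ zᵢ(Kᵢ−1)/(1+ψ₂(Kᵢ−1)) = 0.
Feasibility: ΣzᵢKᵢ = 2.130, Σzᵢ/Kᵢ = 1.070 — both > 1, two phases present.
Iterate (Newton) starting at ψ₂ = 0.57:
  ψ₂ = 0.570: g = 0.1169, g' = -0.541 → ψ₂ = 0.786
  ψ₂ = 0.786: g = 0.0151, g' = -0.421 → ψ₂ = 0.822
  ψ₂ = 0.822: g = 0.0002, g' = -0.410 → ψ₂ = 0.823
Converged at ψ₂ = 0.823.
  1: x = 0.020, y = 0.164
  2: x = 0.120, y = 0.277
  3: x = 0.427, y = 0.308
  4: x = 0.434, y = 0.252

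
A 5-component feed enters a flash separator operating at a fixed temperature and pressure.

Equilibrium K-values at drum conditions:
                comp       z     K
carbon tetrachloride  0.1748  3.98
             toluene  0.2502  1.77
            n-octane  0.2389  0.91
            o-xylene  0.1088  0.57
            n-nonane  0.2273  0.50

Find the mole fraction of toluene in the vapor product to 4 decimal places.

y_toluene = 0.2776

Newton iteration, ψ⁰ = 0.5:
  ψ = 0.5000: g = 0.11465, g' = -0.4635 → ψ = 0.7474
  ψ = 0.7474: g = 0.01025, g' = -0.3996 → ψ = 0.7730
Converged at ψ = 0.7730.
Compositions from xᵢ = zᵢ/(1+ψ(Kᵢ−1)), yᵢ = Kᵢxᵢ:
  carbon tetrachloride: x = 0.0529, y = 0.2106
  toluene: x = 0.1568, y = 0.2776
  n-octane: x = 0.2568, y = 0.2337
  o-xylene: x = 0.1630, y = 0.0929
  n-nonane: x = 0.3705, y = 0.1853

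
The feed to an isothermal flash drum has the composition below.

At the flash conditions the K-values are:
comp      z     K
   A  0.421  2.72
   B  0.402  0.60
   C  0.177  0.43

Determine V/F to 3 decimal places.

V/F = 0.584

Newton–Raphson from V/F = 0.55:
  V/F = 0.550: g = 0.0190, g' = -0.557 → V/F = 0.584
Converged at V/F = 0.584.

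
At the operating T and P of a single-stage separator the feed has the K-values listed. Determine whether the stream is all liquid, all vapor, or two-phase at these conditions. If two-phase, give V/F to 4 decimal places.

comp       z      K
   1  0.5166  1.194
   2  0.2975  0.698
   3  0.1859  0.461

all liquid

ΣzᵢKᵢ = 0.9102; Σzᵢ/Kᵢ = 1.2621.
Since ΣzᵢKᵢ < 1 the mixture is below its bubble point — single liquid phase.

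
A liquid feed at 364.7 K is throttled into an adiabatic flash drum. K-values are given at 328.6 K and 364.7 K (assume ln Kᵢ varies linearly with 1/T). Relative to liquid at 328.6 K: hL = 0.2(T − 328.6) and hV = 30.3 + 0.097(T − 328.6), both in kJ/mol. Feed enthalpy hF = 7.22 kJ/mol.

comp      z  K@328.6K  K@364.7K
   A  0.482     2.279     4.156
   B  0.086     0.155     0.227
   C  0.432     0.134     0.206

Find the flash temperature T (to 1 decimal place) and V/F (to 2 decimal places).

T = 333.1 K, V/F = 0.21

Adiabatic flash: solve Rachford–Rice at each trial T, then check hF = ψ·hV(T) + (1−ψ)·hL(T).
  T = 328.6 K: K = (2.279, 0.155, 0.134), RR gives ψ = 0.154, H_out = 4.661 kJ/mol
  T = 364.7 K: K = (4.156, 0.227, 0.206), RR gives ψ = 0.446, H_out = 19.064 kJ/mol
  T = 346.6 K: K = (3.124, 0.189, 0.168), RR gives ψ = 0.338, H_out = 13.209 kJ/mol
  T = 337.6 K: K = (2.679, 0.172, 0.150), RR gives ψ = 0.261, H_out = 9.474 kJ/mol
  T = 333.1 K: K = (2.474, 0.163, 0.142), RR gives ψ = 0.213, H_out = 7.245 kJ/mol
  T = 330.9 K: K = (2.377, 0.159, 0.138), RR gives ψ = 0.185, H_out = 6.033 kJ/mol
Linear interpolation between T = 330.9 (H_out = 6.033) and T = 333.1 (H_out = 7.245) on hF = 7.22 gives T ≈ 333.1 K, at which ψ = 0.21.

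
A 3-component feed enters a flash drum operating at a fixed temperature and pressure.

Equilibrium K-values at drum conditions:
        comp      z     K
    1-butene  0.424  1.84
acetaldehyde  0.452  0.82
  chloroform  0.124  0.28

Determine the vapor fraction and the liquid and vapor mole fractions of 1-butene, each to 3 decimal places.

ψ = 0.566, x_1-butene = 0.287, y_1-butene = 0.529

Newton iteration, ψ⁰ = 0.57:
  ψ = 0.570: g = -0.0012, g' = -0.340 → ψ = 0.566
Converged at ψ = 0.566.
Compositions from xᵢ = zᵢ/(1+ψ(Kᵢ−1)), yᵢ = Kᵢxᵢ:
  1-butene: x = 0.287, y = 0.529
  acetaldehyde: x = 0.503, y = 0.413
  chloroform: x = 0.209, y = 0.059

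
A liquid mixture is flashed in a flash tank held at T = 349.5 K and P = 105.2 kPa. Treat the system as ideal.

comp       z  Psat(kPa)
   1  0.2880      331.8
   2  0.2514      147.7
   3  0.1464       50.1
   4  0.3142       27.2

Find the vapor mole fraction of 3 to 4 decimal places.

y_3 = 0.0877

Raoult's law: Kᵢ = Pᵢˢᵃᵗ/P = Pᵢˢᵃᵗ/105.2.
  K_1 = 331.8/105.2 = 3.153992, K_2 = 147.7/105.2 = 1.403992, K_3 = 50.1/105.2 = 0.476236, K_4 = 27.2/105.2 = 0.258555
Material balance + equilibrium reduce to Σ zᵢ(Kᵢ−1)/(1+ψ(Kᵢ−1)) = 0.
Feasibility: ΣzᵢKᵢ = 1.4123, Σzᵢ/Kᵢ = 1.7930 — both > 1, two phases present.
Iterate (Newton) starting at ψ = 0.37:
  ψ = 0.3700: g = 0.01743, g' = -0.8347 → ψ = 0.3909
Converged at ψ = 0.3909.
Compositions from xᵢ = zᵢ/(1+ψ(Kᵢ−1)), yᵢ = Kᵢxᵢ:
  1: x = 0.1563, y = 0.4931
  2: x = 0.2171, y = 0.3048
  3: x = 0.1841, y = 0.0877
  4: x = 0.4424, y = 0.1144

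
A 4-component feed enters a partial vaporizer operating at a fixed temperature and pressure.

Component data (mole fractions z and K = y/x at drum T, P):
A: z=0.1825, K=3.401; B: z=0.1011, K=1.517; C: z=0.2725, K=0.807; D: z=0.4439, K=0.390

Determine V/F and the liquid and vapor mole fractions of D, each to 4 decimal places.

V/F = 0.1736, x_D = 0.4965, y_D = 0.1936

Rachford–Rice: g(V/F) = Σ zᵢ(Kᵢ−1)/(1+V/F(Kᵢ−1)) = 0.
Feasibility: ΣzᵢKᵢ = 1.1671, Σzᵢ/Kᵢ = 1.5962 — both > 1, two phases present.
Newton iteration, V/F⁰ = 0.5:
  V/F = 0.5000: g = -0.20716, g' = -0.5887 → V/F = 0.1481
  V/F = 0.1481: g = 0.01996, g' = -0.8062 → V/F = 0.1729
  V/F = 0.1729: g = 0.00052, g' = -0.7654 → V/F = 0.1736
Converged at V/F = 0.1736.
Compositions from xᵢ = zᵢ/(1+V/F(Kᵢ−1)), yᵢ = Kᵢxᵢ:
  A: x = 0.1288, y = 0.4381
  B: x = 0.0928, y = 0.1407
  C: x = 0.2819, y = 0.2275
  D: x = 0.4965, y = 0.1936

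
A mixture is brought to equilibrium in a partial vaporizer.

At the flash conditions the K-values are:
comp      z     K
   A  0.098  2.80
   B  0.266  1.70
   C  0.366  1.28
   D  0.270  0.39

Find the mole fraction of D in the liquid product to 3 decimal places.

x_D = 0.473

Rachford–Rice: g(ψ) = Σ zᵢ(Kᵢ−1)/(1+ψ(Kᵢ−1)) = 0.
Check two-phase: ΣzᵢKᵢ = 1.300 > 1 and Σzᵢ/Kᵢ = 1.170 > 1, so g(0) = 0.300 > 0 and g(1) = -0.170 < 0.
Iterate (Newton) starting at ψ = 0.5:
  ψ = 0.500: g = 0.0837, g' = -0.390 → ψ = 0.715
  ψ = 0.715: g = -0.0054, g' = -0.454 → ψ = 0.703
Converged at ψ = 0.703.
Compositions from xᵢ = zᵢ/(1+ψ(Kᵢ−1)), yᵢ = Kᵢxᵢ:
  A: x = 0.043, y = 0.121
  B: x = 0.178, y = 0.303
  C: x = 0.306, y = 0.391
  D: x = 0.473, y = 0.184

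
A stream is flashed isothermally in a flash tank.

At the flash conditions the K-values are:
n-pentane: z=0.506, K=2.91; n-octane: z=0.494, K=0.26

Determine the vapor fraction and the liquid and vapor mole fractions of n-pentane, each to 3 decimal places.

ψ = 0.425, x_n-pentane = 0.279, y_n-pentane = 0.813

Newton iteration, ψ⁰ = 0.5:
  ψ = 0.500: g = -0.0859, g' = -1.165 → ψ = 0.426
  ψ = 0.426: g = -0.0012, g' = -1.138 → ψ = 0.425
Converged at ψ = 0.425.
Compositions from xᵢ = zᵢ/(1+ψ(Kᵢ−1)), yᵢ = Kᵢxᵢ:
  n-pentane: x = 0.279, y = 0.813
  n-octane: x = 0.721, y = 0.187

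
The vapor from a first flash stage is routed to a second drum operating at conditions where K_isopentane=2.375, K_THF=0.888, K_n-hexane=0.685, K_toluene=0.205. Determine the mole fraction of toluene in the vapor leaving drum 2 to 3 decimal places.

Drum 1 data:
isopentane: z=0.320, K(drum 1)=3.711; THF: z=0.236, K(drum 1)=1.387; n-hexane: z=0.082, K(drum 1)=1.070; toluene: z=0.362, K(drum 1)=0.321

y_toluene (drum 2) = 0.074

Drum 1:
Let ψ₁ = V/F and solve Σ zᵢ(Kᵢ−1)/(1+ψ₁(Kᵢ−1)) = 0.
Check two-phase: ΣzᵢKᵢ = 1.719 > 1 and Σzᵢ/Kᵢ = 1.461 > 1, so g(0) = 0.719 > 0 and g(1) = -0.461 < 0.
Newton–Raphson from ψ₁ = 0.5:
  ψ₁ = 0.500: g = 0.0782, g' = -0.832 → ψ₁ = 0.594
Converged at ψ₁ = 0.594.
Drum-1 compositions:
  isopentane: x = 0.123, y = 0.455
  THF: x = 0.192, y = 0.266
  n-hexane: x = 0.079, y = 0.084
  toluene: x = 0.607, y = 0.195
Drum-2 feed = drum-1 vapor: z₂ = (0.4548, 0.2661, 0.0842, 0.1948).
Drum 2:
Rachford–Rice: g(ψ₂) = Σ zᵢ(Kᵢ−1)/(1+ψ₂(Kᵢ−1)) = 0.
g(0) = ΣzᵢKᵢ − 1 = 0.414 and g(1) = 1 − Σzᵢ/Kᵢ = -0.564, so a root lies in (0, 1).
Iterate (Newton) starting at ψ₂ = 0.5:
  ψ₂ = 0.500: g = 0.0505, g' = -0.657 → ψ₂ = 0.577
  ψ₂ = 0.577: g = -0.0016, g' = -0.704 → ψ₂ = 0.575
Converged at ψ₂ = 0.575.
  isopentane: x = 0.254, y = 0.603
  THF: x = 0.284, y = 0.253
  n-hexane: x = 0.103, y = 0.070
  toluene: x = 0.359, y = 0.074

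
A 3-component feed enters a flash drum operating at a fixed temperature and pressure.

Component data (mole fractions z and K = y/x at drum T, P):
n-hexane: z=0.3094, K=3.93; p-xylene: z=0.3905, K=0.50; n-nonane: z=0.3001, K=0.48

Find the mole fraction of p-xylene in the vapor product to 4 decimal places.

Rachford–Rice: g(ψ) = Σ zᵢ(Kᵢ−1)/(1+ψ(Kᵢ−1)) = 0.
Check two-phase: ΣzᵢKᵢ = 1.5552 > 1 and Σzᵢ/Kᵢ = 1.4849 > 1, so g(0) = 0.5552 > 0 and g(1) = -0.4849 < 0.
Newton iteration, ψ⁰ = 0.5:
  ψ = 0.5000: g = -0.10345, g' = -0.7589 → ψ = 0.3637
  ψ = 0.3637: g = 0.00779, g' = -0.8918 → ψ = 0.3724
  ψ = 0.3724: g = 0.00005, g' = -0.8796 → ψ = 0.3725
Converged at ψ = 0.3725.
Compositions from xᵢ = zᵢ/(1+ψ(Kᵢ−1)), yᵢ = Kᵢxᵢ:
  n-hexane: x = 0.1479, y = 0.5814
  p-xylene: x = 0.4799, y = 0.2399
  n-nonane: x = 0.3722, y = 0.1787

y_p-xylene = 0.2399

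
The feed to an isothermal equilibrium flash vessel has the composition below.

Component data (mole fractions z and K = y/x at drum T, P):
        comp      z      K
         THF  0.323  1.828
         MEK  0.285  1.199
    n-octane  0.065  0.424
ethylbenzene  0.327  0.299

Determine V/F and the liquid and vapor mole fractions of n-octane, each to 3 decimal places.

V/F = 0.140, x_n-octane = 0.071, y_n-octane = 0.030

Material balance + equilibrium reduce to Σ zᵢ(Kᵢ−1)/(1+V/F(Kᵢ−1)) = 0.
g(0) = ΣzᵢKᵢ − 1 = 0.057 and g(1) = 1 − Σzᵢ/Kᵢ = -0.661, so a root lies in (0, 1).
Iterate (Newton) starting at V/F = 0.5:
  V/F = 0.500: g = -0.1648, g' = -0.544 → V/F = 0.197
  V/F = 0.197: g = -0.0236, g' = -0.418 → V/F = 0.140
Converged at V/F = 0.140.
Compositions from xᵢ = zᵢ/(1+V/F(Kᵢ−1)), yᵢ = Kᵢxᵢ:
  THF: x = 0.289, y = 0.529
  MEK: x = 0.277, y = 0.332
  n-octane: x = 0.071, y = 0.030
  ethylbenzene: x = 0.363, y = 0.108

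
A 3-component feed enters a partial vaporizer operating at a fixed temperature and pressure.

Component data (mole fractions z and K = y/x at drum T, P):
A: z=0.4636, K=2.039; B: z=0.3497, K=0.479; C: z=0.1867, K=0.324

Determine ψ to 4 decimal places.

ψ = 0.2874

Let ψ = V/F and solve Σ zᵢ(Kᵢ−1)/(1+ψ(Kᵢ−1)) = 0.
g(0) = ΣzᵢKᵢ − 1 = 0.1733 and g(1) = 1 − Σzᵢ/Kᵢ = -0.5337, so a root lies in (0, 1).
Newton iteration, ψ⁰ = 0.5:
  ψ = 0.5000: g = -0.12002, g' = -0.5850 → ψ = 0.2948
  ψ = 0.2948: g = -0.00416, g' = -0.5589 → ψ = 0.2874
Converged at ψ = 0.2874.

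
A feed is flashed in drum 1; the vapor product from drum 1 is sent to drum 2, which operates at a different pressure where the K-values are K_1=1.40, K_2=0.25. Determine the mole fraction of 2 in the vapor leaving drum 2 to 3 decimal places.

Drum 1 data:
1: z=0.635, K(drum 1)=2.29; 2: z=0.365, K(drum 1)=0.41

y_2 (drum 2) = 0.087

Drum 1:
Material balance + equilibrium reduce to Σ zᵢ(Kᵢ−1)/(1+ψ₁(Kᵢ−1)) = 0.
Check two-phase: ΣzᵢKᵢ = 1.604 > 1 and Σzᵢ/Kᵢ = 1.168 > 1, so g(0) = 0.604 > 0 and g(1) = -0.168 < 0.
Newton iteration, ψ₁⁰ = 0.47:
  ψ₁ = 0.470: g = 0.2120, g' = -0.653 → ψ₁ = 0.795
  ψ₁ = 0.795: g = -0.0010, g' = -0.708 → ψ₁ = 0.793
Converged at ψ₁ = 0.793.
Drum-1 compositions:
  1: x = 0.314, y = 0.719
  2: x = 0.686, y = 0.281
Drum-2 feed = drum-1 vapor: z₂ = (0.7187, 0.2813).
Drum 2:
Binary case is linear: z₁(K₁−1)(1+ψ₂(K₂−1)) + z₂(K₂−1)(1+ψ₂(K₁−1)) = 0
⇒ ψ₂ = [z₁(K₁−1)+z₂(K₂−1)] / [−(K₁−1)(K₂−1)] = 0.0765/0.3000 = 0.255
  1: x = 0.652, y = 0.913
  2: x = 0.348, y = 0.087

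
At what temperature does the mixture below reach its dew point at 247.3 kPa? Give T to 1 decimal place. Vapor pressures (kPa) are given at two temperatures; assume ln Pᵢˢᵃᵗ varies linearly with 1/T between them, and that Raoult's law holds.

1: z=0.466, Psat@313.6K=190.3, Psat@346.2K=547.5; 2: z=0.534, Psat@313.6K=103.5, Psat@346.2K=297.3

T = 332.3 K

Dew-point temperature: Σzᵢ·P/Pᵢˢᵃᵗ(T) = 1. Interpolate ln Pᵢˢᵃᵗ = aᵢ + bᵢ/T.
  T = 313.6 K: ΣzᵢP/Pᵢˢᵃᵗ = 1.8815
  T = 346.2 K: ΣzᵢP/Pᵢˢᵃᵗ = 0.6547
  T = 329.9 K: ΣzᵢP/Pᵢˢᵃᵗ = 1.0813
  T = 338.0 K: ΣzᵢP/Pᵢˢᵃᵗ = 0.8376
  T = 333.9 K: ΣzᵢP/Pᵢˢᵃᵗ = 0.9517
  T = 331.9 K: ΣzᵢP/Pᵢˢᵃᵗ = 1.0140
Interpolating between 331.9 K and 333.9 K gives T ≈ 332.3 K.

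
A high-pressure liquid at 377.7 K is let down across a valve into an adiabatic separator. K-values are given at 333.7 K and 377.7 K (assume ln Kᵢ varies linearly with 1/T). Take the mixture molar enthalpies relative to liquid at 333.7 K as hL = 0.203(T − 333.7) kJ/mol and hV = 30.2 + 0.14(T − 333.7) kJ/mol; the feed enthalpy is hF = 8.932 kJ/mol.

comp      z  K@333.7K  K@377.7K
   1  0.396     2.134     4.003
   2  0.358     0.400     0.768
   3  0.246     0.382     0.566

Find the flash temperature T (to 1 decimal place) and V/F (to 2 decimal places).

Adiabatic flash: solve Rachford–Rice at each trial T, then check hF = ψ·hV(T) + (1−ψ)·hL(T).
  T = 333.7 K: K = (2.134, 0.400, 0.382), RR gives ψ = 0.119, H_out = 3.606 kJ/mol
  T = 377.7 K: K = (4.003, 0.768, 0.566), RR gives ψ = 1.000, H_out = 36.360 kJ/mol
  T = 355.7 K: K = (2.980, 0.566, 0.471), RR gives ψ = 0.529, H_out = 19.717 kJ/mol
  T = 344.7 K: K = (2.535, 0.478, 0.425), RR gives ψ = 0.335, H_out = 12.123 kJ/mol
  T = 339.2 K: K = (2.329, 0.438, 0.403), RR gives ψ = 0.233, H_out = 8.071 kJ/mol
  T = 341.9 K: K = (2.429, 0.457, 0.414), RR gives ψ = 0.284, H_out = 10.098 kJ/mol
  T = 340.5 K: K = (2.377, 0.447, 0.409), RR gives ψ = 0.258, H_out = 9.058 kJ/mol
Linear interpolation between T = 339.2 (H_out = 8.071) and T = 340.5 (H_out = 9.058) on hF = 8.932 gives T ≈ 340.3 K, at which ψ = 0.25.

T = 340.3 K, V/F = 0.25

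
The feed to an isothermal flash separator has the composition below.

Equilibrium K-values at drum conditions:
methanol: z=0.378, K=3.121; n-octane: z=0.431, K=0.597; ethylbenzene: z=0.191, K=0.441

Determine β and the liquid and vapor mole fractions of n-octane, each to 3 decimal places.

Let β = V/F and solve Σ zᵢ(Kᵢ−1)/(1+β(Kᵢ−1)) = 0.
Check two-phase: ΣzᵢKᵢ = 1.521 > 1 and Σzᵢ/Kᵢ = 1.276 > 1, so g(0) = 0.521 > 0 and g(1) = -0.276 < 0.
Newton–Raphson from β = 0.49:
  β = 0.490: g = 0.0297, g' = -0.631 → β = 0.537
  β = 0.537: g = 0.0006, g' = -0.608 → β = 0.538
Converged at β = 0.538.
Compositions from xᵢ = zᵢ/(1+β(Kᵢ−1)), yᵢ = Kᵢxᵢ:
  methanol: x = 0.177, y = 0.551
  n-octane: x = 0.550, y = 0.329
  ethylbenzene: x = 0.273, y = 0.120

β = 0.538, x_n-octane = 0.550, y_n-octane = 0.329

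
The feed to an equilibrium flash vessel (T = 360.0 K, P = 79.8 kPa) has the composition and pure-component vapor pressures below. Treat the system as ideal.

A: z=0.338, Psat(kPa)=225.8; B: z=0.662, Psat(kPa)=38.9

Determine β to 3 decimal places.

Raoult's law: Kᵢ = Pᵢˢᵃᵗ/P = Pᵢˢᵃᵗ/79.8.
  K_A = 225.8/79.8 = 2.82957, K_B = 38.9/79.8 = 0.48747
Material balance + equilibrium reduce to Σ zᵢ(Kᵢ−1)/(1+β(Kᵢ−1)) = 0.
Feasibility: ΣzᵢKᵢ = 1.279, Σzᵢ/Kᵢ = 1.477 — both > 1, two phases present.
Binary case is linear: z₁(K₁−1)(1+β(K₂−1)) + z₂(K₂−1)(1+β(K₁−1)) = 0
⇒ β = [z₁(K₁−1)+z₂(K₂−1)] / [−(K₁−1)(K₂−1)] = 0.2791/0.9377 = 0.298

β = 0.298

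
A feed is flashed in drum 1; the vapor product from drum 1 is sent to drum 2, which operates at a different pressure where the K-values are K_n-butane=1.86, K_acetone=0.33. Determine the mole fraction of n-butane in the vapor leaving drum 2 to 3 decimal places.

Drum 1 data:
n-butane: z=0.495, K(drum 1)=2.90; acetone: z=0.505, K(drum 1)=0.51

Drum 1:
Let ψ₁ = V/F and solve Σ zᵢ(Kᵢ−1)/(1+ψ₁(Kᵢ−1)) = 0.
Check two-phase: ΣzᵢKᵢ = 1.693 > 1 and Σzᵢ/Kᵢ = 1.161 > 1, so g(0) = 0.693 > 0 and g(1) = -0.161 < 0.
Iterate (Newton) starting at ψ₁ = 0.5:
  ψ₁ = 0.500: g = 0.1546, g' = -0.683 → ψ₁ = 0.726
  ψ₁ = 0.726: g = 0.0109, g' = -0.608 → ψ₁ = 0.744
Converged at ψ₁ = 0.744.
Drum-1 compositions:
  n-butane: x = 0.205, y = 0.595
  acetone: x = 0.795, y = 0.405
Drum-2 feed = drum-1 vapor: z₂ = (0.5946, 0.4054).
Drum 2:
Material balance + equilibrium reduce to Σ zᵢ(Kᵢ−1)/(1+ψ₂(Kᵢ−1)) = 0.
g(0) = ΣzᵢKᵢ − 1 = 0.240 and g(1) = 1 − Σzᵢ/Kᵢ = -0.548, so a root lies in (0, 1).
Iterate (Newton) starting at ψ₂ = 0.39:
  ψ₂ = 0.390: g = 0.0152, g' = -0.580 → ψ₂ = 0.416
Converged at ψ₂ = 0.416.
  n-butane: x = 0.438, y = 0.815
  acetone: x = 0.562, y = 0.185

y_n-butane (drum 2) = 0.815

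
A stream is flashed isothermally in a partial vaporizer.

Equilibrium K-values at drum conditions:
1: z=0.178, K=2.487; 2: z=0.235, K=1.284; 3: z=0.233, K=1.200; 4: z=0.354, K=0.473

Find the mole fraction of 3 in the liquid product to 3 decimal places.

Rachford–Rice: g(V/F) = Σ zᵢ(Kᵢ−1)/(1+V/F(Kᵢ−1)) = 0.
g(0) = ΣzᵢKᵢ − 1 = 0.191 and g(1) = 1 − Σzᵢ/Kᵢ = -0.197, so a root lies in (0, 1).
Newton–Raphson from V/F = 0.34:
  V/F = 0.340: g = 0.0530, g' = -0.343 → V/F = 0.494
  V/F = 0.494: g = 0.0012, g' = -0.333 → V/F = 0.498
Converged at V/F = 0.498.
Compositions from xᵢ = zᵢ/(1+V/F(Kᵢ−1)), yᵢ = Kᵢxᵢ:
  1: x = 0.102, y = 0.254
  2: x = 0.206, y = 0.264
  3: x = 0.212, y = 0.254
  4: x = 0.480, y = 0.227

x_3 = 0.212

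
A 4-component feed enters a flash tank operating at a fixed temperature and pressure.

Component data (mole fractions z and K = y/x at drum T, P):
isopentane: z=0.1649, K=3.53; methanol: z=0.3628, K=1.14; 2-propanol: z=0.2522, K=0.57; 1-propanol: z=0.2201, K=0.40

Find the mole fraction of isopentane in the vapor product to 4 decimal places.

Rachford–Rice: g(ψ) = Σ zᵢ(Kᵢ−1)/(1+ψ(Kᵢ−1)) = 0.
Check two-phase: ΣzᵢKᵢ = 1.2275 > 1 and Σzᵢ/Kᵢ = 1.3577 > 1, so g(0) = 0.2275 > 0 and g(1) = -0.3577 < 0.
Newton–Raphson from ψ = 0.64:
  ψ = 0.6400: g = -0.15811, g' = -0.4574 → ψ = 0.2944
  ψ = 0.2944: g = 0.00335, g' = -0.5313 → ψ = 0.3007
Converged at ψ = 0.3007.
Compositions from xᵢ = zᵢ/(1+ψ(Kᵢ−1)), yᵢ = Kᵢxᵢ:
  isopentane: x = 0.0937, y = 0.3306
  methanol: x = 0.3481, y = 0.3969
  2-propanol: x = 0.2897, y = 0.1651
  1-propanol: x = 0.2686, y = 0.1074

y_isopentane = 0.3306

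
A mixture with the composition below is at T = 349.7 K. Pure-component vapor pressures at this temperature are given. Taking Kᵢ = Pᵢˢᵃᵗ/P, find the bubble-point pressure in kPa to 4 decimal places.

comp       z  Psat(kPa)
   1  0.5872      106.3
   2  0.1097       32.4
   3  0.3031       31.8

At the bubble point ψ → 0, so ΣzᵢKᵢ = 1 with Kᵢ = Pᵢˢᵃᵗ/P ⇒ P = ΣzᵢPᵢˢᵃᵗ.
P = 0.5872·106.3 + 0.1097·32.4 + 0.3031·31.8 = 75.6122 kPa

Pbub = 75.6122 kPa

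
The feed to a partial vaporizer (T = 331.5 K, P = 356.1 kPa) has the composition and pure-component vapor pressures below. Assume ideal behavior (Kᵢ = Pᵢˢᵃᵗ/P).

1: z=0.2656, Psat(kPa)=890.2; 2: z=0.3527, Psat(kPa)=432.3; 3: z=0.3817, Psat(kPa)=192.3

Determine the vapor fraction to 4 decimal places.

Raoult's law: Kᵢ = Pᵢˢᵃᵗ/P = Pᵢˢᵃᵗ/356.1.
  K_1 = 890.2/356.1 = 2.499860, K_2 = 432.3/356.1 = 1.213985, K_3 = 192.3/356.1 = 0.540017
Rachford–Rice: g(ψ) = Σ zᵢ(Kᵢ−1)/(1+ψ(Kᵢ−1)) = 0.
g(0) = ΣzᵢKᵢ − 1 = 0.2983 and g(1) = 1 − Σzᵢ/Kᵢ = -0.1036, so a root lies in (0, 1).
Newton–Raphson from ψ = 0.55:
  ψ = 0.5500: g = 0.05078, g' = -0.3371 → ψ = 0.7006
  ψ = 0.7006: g = 0.00080, g' = -0.3301 → ψ = 0.7031
Converged at ψ = 0.7031.

ψ = 0.7031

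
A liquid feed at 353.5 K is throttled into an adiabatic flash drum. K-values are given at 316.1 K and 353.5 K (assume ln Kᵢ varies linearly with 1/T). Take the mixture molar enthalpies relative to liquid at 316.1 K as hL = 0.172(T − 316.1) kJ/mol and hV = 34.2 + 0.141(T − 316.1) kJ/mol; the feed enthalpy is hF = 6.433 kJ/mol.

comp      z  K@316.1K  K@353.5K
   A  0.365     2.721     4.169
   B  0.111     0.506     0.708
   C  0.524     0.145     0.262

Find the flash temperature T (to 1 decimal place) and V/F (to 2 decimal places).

T = 323.5 K, V/F = 0.15

Adiabatic flash: solve Rachford–Rice at each trial T, then check hF = ψ·hV(T) + (1−ψ)·hL(T).
  T = 316.1 K: K = (2.721, 0.506, 0.145), RR gives ψ = 0.091, H_out = 3.109 kJ/mol
  T = 353.5 K: K = (4.169, 0.708, 0.262), RR gives ψ = 0.343, H_out = 17.776 kJ/mol
  T = 334.8 K: K = (3.408, 0.604, 0.198), RR gives ψ = 0.232, H_out = 11.002 kJ/mol
  T = 325.5 K: K = (3.057, 0.555, 0.170), RR gives ψ = 0.168, H_out = 7.300 kJ/mol
  T = 320.8 K: K = (2.887, 0.530, 0.157), RR gives ψ = 0.131, H_out = 5.276 kJ/mol
  T = 323.1 K: K = (2.969, 0.542, 0.164), RR gives ψ = 0.149, H_out = 6.282 kJ/mol
Linear interpolation between T = 323.1 (H_out = 6.282) and T = 325.5 (H_out = 7.300) on hF = 6.433 gives T ≈ 323.5 K, at which ψ = 0.15.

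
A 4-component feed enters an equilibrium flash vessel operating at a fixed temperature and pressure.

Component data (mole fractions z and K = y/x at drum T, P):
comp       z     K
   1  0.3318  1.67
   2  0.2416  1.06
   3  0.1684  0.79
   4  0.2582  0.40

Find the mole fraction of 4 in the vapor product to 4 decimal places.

y_4 = 0.1165

Rachford–Rice: g(V/F) = Σ zᵢ(Kᵢ−1)/(1+V/F(Kᵢ−1)) = 0.
Feasibility: ΣzᵢKᵢ = 1.0465, Σzᵢ/Kᵢ = 1.2853 — both > 1, two phases present.
Newton iteration, V/F⁰ = 0.3:
  V/F = 0.3000: g = -0.02733, g' = -0.2508 → V/F = 0.1910
  V/F = 0.1910: g = -0.00041, g' = -0.2445 → V/F = 0.1894
Converged at V/F = 0.1894.
Compositions from xᵢ = zᵢ/(1+V/F(Kᵢ−1)), yᵢ = Kᵢxᵢ:
  1: x = 0.2944, y = 0.4917
  2: x = 0.2389, y = 0.2532
  3: x = 0.1754, y = 0.1385
  4: x = 0.2913, y = 0.1165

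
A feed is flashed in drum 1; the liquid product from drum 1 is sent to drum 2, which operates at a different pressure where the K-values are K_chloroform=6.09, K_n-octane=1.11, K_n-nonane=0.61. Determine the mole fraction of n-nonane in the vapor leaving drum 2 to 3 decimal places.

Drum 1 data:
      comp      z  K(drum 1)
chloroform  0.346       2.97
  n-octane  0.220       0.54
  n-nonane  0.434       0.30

y_n-nonane (drum 2) = 0.441

Drum 1:
Let ψ₁ = V/F and solve Σ zᵢ(Kᵢ−1)/(1+ψ₁(Kᵢ−1)) = 0.
Feasibility: ΣzᵢKᵢ = 1.277, Σzᵢ/Kᵢ = 1.971 — both > 1, two phases present.
Newton iteration, ψ₁⁰ = 0.5:
  ψ₁ = 0.500: g = -0.2554, g' = -0.923 → ψ₁ = 0.223
  ψ₁ = 0.223: g = 0.0007, g' = -1.004 → ψ₁ = 0.224
Converged at ψ₁ = 0.224.
Drum-1 compositions:
  chloroform: x = 0.240, y = 0.713
  n-octane: x = 0.245, y = 0.132
  n-nonane: x = 0.515, y = 0.154
Drum-2 feed = drum-1 liquid: z₂ = (0.2401, 0.2452, 0.5146).
Drum 2:
Material balance + equilibrium reduce to Σ zᵢ(Kᵢ−1)/(1+ψ₂(Kᵢ−1)) = 0.
Check two-phase: ΣzᵢKᵢ = 2.049 > 1 and Σzᵢ/Kᵢ = 1.104 > 1, so g(0) = 1.049 > 0 and g(1) = -0.104 < 0.
Newton iteration, ψ₂⁰ = 0.53:
  ψ₂ = 0.530: g = 0.1030, g' = -0.582 → ψ₂ = 0.707
  ψ₂ = 0.707: g = 0.0137, g' = -0.446 → ψ₂ = 0.738
Converged at ψ₂ = 0.738.
  chloroform: x = 0.050, y = 0.307
  n-octane: x = 0.227, y = 0.252
  n-nonane: x = 0.723, y = 0.441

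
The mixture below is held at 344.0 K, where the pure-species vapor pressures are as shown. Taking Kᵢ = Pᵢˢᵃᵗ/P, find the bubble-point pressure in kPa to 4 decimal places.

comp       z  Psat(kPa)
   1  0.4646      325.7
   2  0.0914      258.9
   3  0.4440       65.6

Pbub = 204.1101 kPa

At the bubble point ψ → 0, so ΣzᵢKᵢ = 1 with Kᵢ = Pᵢˢᵃᵗ/P ⇒ P = ΣzᵢPᵢˢᵃᵗ.
P = 0.4646·325.7 + 0.0914·258.9 + 0.4440·65.6 = 204.1101 kPa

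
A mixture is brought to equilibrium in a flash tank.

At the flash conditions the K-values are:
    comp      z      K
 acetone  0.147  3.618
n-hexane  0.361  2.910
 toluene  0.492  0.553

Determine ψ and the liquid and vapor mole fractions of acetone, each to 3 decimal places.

Rachford–Rice: g(ψ) = Σ zᵢ(Kᵢ−1)/(1+ψ(Kᵢ−1)) = 0.
Feasibility: ΣzᵢKᵢ = 1.854, Σzᵢ/Kᵢ = 1.054 — both > 1, two phases present.
Newton–Raphson from ψ = 0.5:
  ψ = 0.500: g = 0.2361, g' = -0.697 → ψ = 0.839
  ψ = 0.839: g = 0.0334, g' = -0.545 → ψ = 0.900
  ψ = 0.900: g = 0.0001, g' = -0.543 → ψ = 0.901
Converged at ψ = 0.901.
Compositions from xᵢ = zᵢ/(1+ψ(Kᵢ−1)), yᵢ = Kᵢxᵢ:
  acetone: x = 0.044, y = 0.158
  n-hexane: x = 0.133, y = 0.386
  toluene: x = 0.824, y = 0.455

ψ = 0.901, x_acetone = 0.044, y_acetone = 0.158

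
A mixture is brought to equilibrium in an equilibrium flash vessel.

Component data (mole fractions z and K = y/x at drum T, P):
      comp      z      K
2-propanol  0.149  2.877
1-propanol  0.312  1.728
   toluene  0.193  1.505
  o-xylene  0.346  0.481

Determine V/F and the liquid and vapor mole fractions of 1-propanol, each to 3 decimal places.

Material balance + equilibrium reduce to Σ zᵢ(Kᵢ−1)/(1+V/F(Kᵢ−1)) = 0.
g(0) = ΣzᵢKᵢ − 1 = 0.425 and g(1) = 1 − Σzᵢ/Kᵢ = -0.080, so a root lies in (0, 1).
Newton iteration, V/F⁰ = 0.5:
  V/F = 0.500: g = 0.1461, g' = -0.430 → V/F = 0.840
  V/F = 0.840: g = -0.0004, g' = -0.460 → V/F = 0.839
Converged at V/F = 0.839.
Compositions from xᵢ = zᵢ/(1+V/F(Kᵢ−1)), yᵢ = Kᵢxᵢ:
  2-propanol: x = 0.058, y = 0.166
  1-propanol: x = 0.194, y = 0.335
  toluene: x = 0.136, y = 0.204
  o-xylene: x = 0.613, y = 0.295

V/F = 0.839, x_1-propanol = 0.194, y_1-propanol = 0.335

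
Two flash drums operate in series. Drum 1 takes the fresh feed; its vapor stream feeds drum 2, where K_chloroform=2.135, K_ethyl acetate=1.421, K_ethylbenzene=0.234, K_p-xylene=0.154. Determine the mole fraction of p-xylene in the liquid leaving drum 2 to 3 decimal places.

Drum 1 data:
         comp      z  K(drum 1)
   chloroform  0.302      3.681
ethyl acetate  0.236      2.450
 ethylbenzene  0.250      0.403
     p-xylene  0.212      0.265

x_p-xylene (drum 2) = 0.204

Drum 1:
Let ψ₁ = V/F and solve Σ zᵢ(Kᵢ−1)/(1+ψ₁(Kᵢ−1)) = 0.
g(0) = ΣzᵢKᵢ − 1 = 0.847 and g(1) = 1 − Σzᵢ/Kᵢ = -0.599, so a root lies in (0, 1).
Iterate (Newton) starting at ψ₁ = 0.5:
  ψ₁ = 0.500: g = 0.0852, g' = -1.030 → ψ₁ = 0.583
Converged at ψ₁ = 0.583.
Drum-1 compositions:
  chloroform: x = 0.118, y = 0.434
  ethyl acetate: x = 0.128, y = 0.313
  ethylbenzene: x = 0.383, y = 0.155
  p-xylene: x = 0.371, y = 0.098
Drum-2 feed = drum-1 vapor: z₂ = (0.4338, 0.3134, 0.1545, 0.0983).
Drum 2:
Material balance + equilibrium reduce to Σ zᵢ(Kᵢ−1)/(1+ψ₂(Kᵢ−1)) = 0.
Feasibility: ΣzᵢKᵢ = 1.423, Σzᵢ/Kᵢ = 1.722 — both > 1, two phases present.
Newton–Raphson from ψ₂ = 0.4:
  ψ₂ = 0.400: g = 0.1553, g' = -0.654 → ψ₂ = 0.637
  ψ₂ = 0.637: g = -0.0219, g' = -0.900 → ψ₂ = 0.613
  ψ₂ = 0.613: g = -0.0006, g' = -0.855 → ψ₂ = 0.612
Converged at ψ₂ = 0.612.
  chloroform: x = 0.256, y = 0.546
  ethyl acetate: x = 0.249, y = 0.354
  ethylbenzene: x = 0.291, y = 0.068
  p-xylene: x = 0.204, y = 0.031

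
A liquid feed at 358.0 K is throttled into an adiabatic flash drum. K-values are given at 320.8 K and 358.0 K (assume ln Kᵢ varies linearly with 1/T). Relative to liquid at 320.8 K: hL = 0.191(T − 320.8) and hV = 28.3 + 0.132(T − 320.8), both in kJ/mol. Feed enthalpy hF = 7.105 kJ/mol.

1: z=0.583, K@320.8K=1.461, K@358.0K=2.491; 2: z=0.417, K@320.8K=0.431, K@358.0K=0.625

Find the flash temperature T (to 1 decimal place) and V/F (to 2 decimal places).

T = 323.1 K, V/F = 0.24

Adiabatic flash: solve Rachford–Rice at each trial T, then check hF = ψ·hV(T) + (1−ψ)·hL(T).
  T = 320.8 K: K = (1.461, 0.431), RR gives ψ = 0.120, H_out = 3.397 kJ/mol
  T = 358.0 K: K = (2.491, 0.625), RR gives ψ = 1.000, H_out = 33.210 kJ/mol
  T = 339.4 K: K = (1.936, 0.524), RR gives ψ = 0.780, H_out = 24.771 kJ/mol
  T = 330.1 K: K = (1.688, 0.477), RR gives ψ = 0.508, H_out = 15.883 kJ/mol
  T = 325.5 K: K = (1.573, 0.454), RR gives ψ = 0.340, H_out = 10.433 kJ/mol
  T = 323.1 K: K = (1.515, 0.442), RR gives ψ = 0.236, H_out = 7.084 kJ/mol
Linear interpolation between T = 323.1 (H_out = 7.084) and T = 325.5 (H_out = 10.433) on hF = 7.105 gives T ≈ 323.1 K, at which ψ = 0.24.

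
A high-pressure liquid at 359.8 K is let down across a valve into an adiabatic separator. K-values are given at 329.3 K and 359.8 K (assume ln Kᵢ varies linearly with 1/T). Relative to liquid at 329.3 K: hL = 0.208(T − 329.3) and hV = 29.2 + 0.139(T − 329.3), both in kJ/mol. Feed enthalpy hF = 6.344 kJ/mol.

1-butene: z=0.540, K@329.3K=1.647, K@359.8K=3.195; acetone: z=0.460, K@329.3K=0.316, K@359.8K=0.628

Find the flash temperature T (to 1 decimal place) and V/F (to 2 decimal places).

Adiabatic flash: solve Rachford–Rice at each trial T, then check hF = ψ·hV(T) + (1−ψ)·hL(T).
  T = 329.3 K: K = (1.647, 0.316), RR gives ψ = 0.078, H_out = 2.292 kJ/mol
  T = 359.8 K: K = (3.195, 0.628), RR gives ψ = 1.000, H_out = 33.440 kJ/mol
  T = 344.6 K: K = (2.330, 0.453), RR gives ψ = 0.641, H_out = 21.225 kJ/mol
  T = 337.0 K: K = (1.969, 0.380), RR gives ψ = 0.397, H_out = 12.973 kJ/mol
  T = 333.1 K: K = (1.801, 0.347), RR gives ψ = 0.252, H_out = 8.080 kJ/mol
  T = 331.2 K: K = (1.723, 0.331), RR gives ψ = 0.171, H_out = 5.354 kJ/mol
Linear interpolation between T = 331.2 (H_out = 5.354) and T = 333.1 (H_out = 8.080) on hF = 6.344 gives T ≈ 331.9 K, at which ψ = 0.20.

T = 331.9 K, V/F = 0.20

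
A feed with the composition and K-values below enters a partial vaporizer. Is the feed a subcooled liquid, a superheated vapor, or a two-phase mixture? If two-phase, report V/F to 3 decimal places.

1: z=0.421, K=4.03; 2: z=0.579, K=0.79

ΣzᵢKᵢ = 2.154; Σzᵢ/Kᵢ = 0.837.
Since Σzᵢ/Kᵢ < 1 the mixture is above its dew point — single vapor phase.

superheated vapor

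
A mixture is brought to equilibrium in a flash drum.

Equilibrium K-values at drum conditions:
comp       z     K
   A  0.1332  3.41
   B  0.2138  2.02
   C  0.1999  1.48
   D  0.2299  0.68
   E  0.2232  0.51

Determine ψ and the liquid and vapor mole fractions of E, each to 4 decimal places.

Iterate (Newton) starting at ψ = 0.53:
  ψ = 0.5300: g = 0.12268, g' = -0.4041 → ψ = 0.8336
  ψ = 0.8336: g = 0.00786, g' = -0.3709 → ψ = 0.8548
  ψ = 0.8548: g = -0.00002, g' = -0.3725 → ψ = 0.8547
Converged at ψ = 0.8547.
Compositions from xᵢ = zᵢ/(1+ψ(Kᵢ−1)), yᵢ = Kᵢxᵢ:
  A: x = 0.0435, y = 0.1484
  B: x = 0.1142, y = 0.2307
  C: x = 0.1417, y = 0.2098
  D: x = 0.3165, y = 0.2152
  E: x = 0.3840, y = 0.1959

ψ = 0.8547, x_E = 0.3840, y_E = 0.1959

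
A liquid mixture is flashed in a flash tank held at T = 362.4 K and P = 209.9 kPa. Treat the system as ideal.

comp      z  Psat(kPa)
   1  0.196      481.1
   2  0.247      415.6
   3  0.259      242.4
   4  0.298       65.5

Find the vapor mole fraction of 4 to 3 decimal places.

Raoult's law: Kᵢ = Pᵢˢᵃᵗ/P = Pᵢˢᵃᵗ/209.9.
  K_1 = 481.1/209.9 = 2.29204, K_2 = 415.6/209.9 = 1.97999, K_3 = 242.4/209.9 = 1.15484, K_4 = 65.5/209.9 = 0.31205
Iterate (Newton) starting at ψ = 0.5:
  ψ = 0.500: g = 0.0410, g' = -0.561 → ψ = 0.573
  ψ = 0.573: g = -0.0011, g' = -0.595 → ψ = 0.571
Converged at ψ = 0.571.
Compositions from xᵢ = zᵢ/(1+ψ(Kᵢ−1)), yᵢ = Kᵢxᵢ:
  1: x = 0.113, y = 0.258
  2: x = 0.158, y = 0.314
  3: x = 0.238, y = 0.275
  4: x = 0.491, y = 0.153

y_4 = 0.153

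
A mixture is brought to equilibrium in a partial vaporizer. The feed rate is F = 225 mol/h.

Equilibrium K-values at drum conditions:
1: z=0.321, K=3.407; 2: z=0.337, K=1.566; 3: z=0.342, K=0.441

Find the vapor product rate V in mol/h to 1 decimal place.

V = 197.6 mol/h

Let ψ = V/F and solve Σ zᵢ(Kᵢ−1)/(1+ψ(Kᵢ−1)) = 0.
g(0) = ΣzᵢKᵢ − 1 = 0.772 and g(1) = 1 − Σzᵢ/Kᵢ = -0.085, so a root lies in (0, 1).
Newton iteration, ψ⁰ = 0.38:
  ψ = 0.380: g = 0.3178, g' = -0.753 → ψ = 0.802
  ψ = 0.802: g = 0.0482, g' = -0.619 → ψ = 0.880
  ψ = 0.880: g = -0.0012, g' = -0.653 → ψ = 0.878
Converged at ψ = 0.878.
Then V = ψ·F = 0.8782·225 = 197.6 mol/h and L = F − V = 27.4 mol/h.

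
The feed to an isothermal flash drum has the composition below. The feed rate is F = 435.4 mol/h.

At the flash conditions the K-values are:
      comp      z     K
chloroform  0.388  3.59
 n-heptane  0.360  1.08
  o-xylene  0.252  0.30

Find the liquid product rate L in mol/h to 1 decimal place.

L = 110.2 mol/h

Rachford–Rice: g(V/F) = Σ zᵢ(Kᵢ−1)/(1+V/F(Kᵢ−1)) = 0.
Check two-phase: ΣzᵢKᵢ = 1.857 > 1 and Σzᵢ/Kᵢ = 1.281 > 1, so g(0) = 0.857 > 0 and g(1) = -0.281 < 0.
Newton–Raphson from V/F = 0.34:
  V/F = 0.340: g = 0.3309, g' = -0.951 → V/F = 0.688
  V/F = 0.688: g = 0.0482, g' = -0.798 → V/F = 0.748
  V/F = 0.748: g = -0.0014, g' = -0.848 → V/F = 0.747
Converged at V/F = 0.747.
Then V = V/F·F = 0.7468·435.4 = 325.2 mol/h and L = F − V = 110.2 mol/h.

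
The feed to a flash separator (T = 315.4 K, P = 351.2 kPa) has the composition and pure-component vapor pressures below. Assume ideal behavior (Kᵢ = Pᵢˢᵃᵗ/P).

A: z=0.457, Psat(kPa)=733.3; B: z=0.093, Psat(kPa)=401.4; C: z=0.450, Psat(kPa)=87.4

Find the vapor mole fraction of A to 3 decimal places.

Raoult's law: Kᵢ = Pᵢˢᵃᵗ/P = Pᵢˢᵃᵗ/351.2.
  K_A = 733.3/351.2 = 2.08798, K_B = 401.4/351.2 = 1.14294, K_C = 87.4/351.2 = 0.24886
Newton iteration, V/F⁰ = 0.5:
  V/F = 0.500: g = -0.2069, g' = -0.880 → V/F = 0.265
  V/F = 0.265: g = -0.0232, g' = -0.723 → V/F = 0.233
Converged at V/F = 0.233.
Compositions from xᵢ = zᵢ/(1+V/F(Kᵢ−1)), yᵢ = Kᵢxᵢ:
  A: x = 0.365, y = 0.761
  B: x = 0.090, y = 0.103
  C: x = 0.545, y = 0.136

y_A = 0.761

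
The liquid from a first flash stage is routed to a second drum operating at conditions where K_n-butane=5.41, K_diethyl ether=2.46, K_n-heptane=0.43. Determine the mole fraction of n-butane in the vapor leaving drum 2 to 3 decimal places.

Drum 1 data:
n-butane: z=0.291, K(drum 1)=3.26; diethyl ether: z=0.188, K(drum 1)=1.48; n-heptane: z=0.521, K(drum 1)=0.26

y_n-butane (drum 2) = 0.378

Drum 1:
Material balance + equilibrium reduce to Σ zᵢ(Kᵢ−1)/(1+ψ₁(Kᵢ−1)) = 0.
g(0) = ΣzᵢKᵢ − 1 = 0.362 and g(1) = 1 − Σzᵢ/Kᵢ = -1.220, so a root lies in (0, 1).
Newton–Raphson from ψ₁ = 0.48:
  ψ₁ = 0.480: g = -0.2091, g' = -1.057 → ψ₁ = 0.282
  ψ₁ = 0.282: g = -0.0062, g' = -1.044 → ψ₁ = 0.276
Converged at ψ₁ = 0.276.
Drum-1 compositions:
  n-butane: x = 0.179, y = 0.584
  diethyl ether: x = 0.166, y = 0.246
  n-heptane: x = 0.655, y = 0.170
Drum-2 feed = drum-1 liquid: z₂ = (0.1792, 0.1660, 0.6548).
Drum 2:
Newton iteration, ψ₂⁰ = 0.5:
  ψ₂ = 0.500: g = -0.1354, g' = -0.874 → ψ₂ = 0.345
  ψ₂ = 0.345: g = 0.0099, g' = -1.034 → ψ₂ = 0.355
Converged at ψ₂ = 0.355.
  n-butane: x = 0.070, y = 0.378
  diethyl ether: x = 0.109, y = 0.269
  n-heptane: x = 0.821, y = 0.353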